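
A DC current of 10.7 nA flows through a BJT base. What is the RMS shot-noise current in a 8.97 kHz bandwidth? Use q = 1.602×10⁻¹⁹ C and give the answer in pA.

5.55 pA

I_n = √(2qI·B)
2qI·B = 2 × 1.602×10⁻¹⁹ × 1.07×10⁻⁸ × 8.97×10³ = 3.08×10⁻²³ A²
I_n = √(3.08×10⁻²³) = 5.55×10⁻¹² A = 5.55 pA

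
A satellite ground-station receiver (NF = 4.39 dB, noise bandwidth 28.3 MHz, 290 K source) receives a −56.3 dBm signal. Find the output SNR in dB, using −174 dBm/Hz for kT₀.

Noise floor: N = −174 + 10 log₁₀(B) + NF
10 log₁₀(2.83×10⁷) = 74.52 dB
N = −174 + 74.52 + 4.39 = −95.09 dBm
SNR = P_sig − N = −56.3 − (−95.09) = 38.79 dB → 38.8 dB

38.8 dB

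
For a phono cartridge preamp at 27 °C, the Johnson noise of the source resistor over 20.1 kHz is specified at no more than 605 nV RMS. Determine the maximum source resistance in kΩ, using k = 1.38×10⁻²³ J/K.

1.10 kΩ

T = 27 °C + 273.15 = 300.15 K
Johnson–Nyquist: V_n = √(4kTRB) ⇒ R = V_n² / (4kTB)
4kTB = 4 × 1.38×10⁻²³ × 300.15 × 2.01×10⁴ = 3.33×10⁻¹⁶
R = (6.05×10⁻⁷)² / 3.33×10⁻¹⁶ = 1.10×10³ Ω = 1.10 kΩ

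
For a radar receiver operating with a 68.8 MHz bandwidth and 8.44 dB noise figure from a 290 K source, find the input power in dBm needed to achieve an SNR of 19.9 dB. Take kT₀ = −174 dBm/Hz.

−67.3 dBm

Sensitivity = −174 + 10 log₁₀(B) + NF + SNR_min
= −174 + 78.38 + 8.44 + 19.9
= −67.28 dBm → −67.3 dBm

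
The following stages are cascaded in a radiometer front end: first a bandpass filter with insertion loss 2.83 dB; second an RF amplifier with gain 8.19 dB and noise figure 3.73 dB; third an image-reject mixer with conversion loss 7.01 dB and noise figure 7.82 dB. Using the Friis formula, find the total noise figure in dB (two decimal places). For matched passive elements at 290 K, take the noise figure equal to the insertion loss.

7.78 dB

Convert to linear (a loss of L dB is a gain of −L dB): F_i = 10^(NF_i/10), G_i = 10^(G_i,dB/10)
  Stage 1: F_1 = 10^(2.83/10) = 1.919, G_1 = 10^(−2.83/10) = 0.5212
  Stage 2: F_2 = 10^(3.73/10) = 2.360, G_2 = 10^(8.19/10) = 6.592
  Stage 3: F_3 = 10^(7.82/10) = 6.053, G_3 = 10^(−7.01/10) = 0.1991
Friis cascade:
  F = 1.919 + (2.360 − 1)/0.5212 + (6.053 − 1)/3.436 = 6.000
NF = 10 log₁₀(6.000) = 7.78 dB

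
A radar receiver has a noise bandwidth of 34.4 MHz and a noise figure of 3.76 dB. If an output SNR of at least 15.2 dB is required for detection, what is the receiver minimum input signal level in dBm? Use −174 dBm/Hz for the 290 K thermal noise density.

Sensitivity = −174 + 10 log₁₀(B) + NF + SNR_min
= −174 + 75.37 + 3.76 + 15.2
= −79.67 dBm → −79.7 dBm

−79.7 dBm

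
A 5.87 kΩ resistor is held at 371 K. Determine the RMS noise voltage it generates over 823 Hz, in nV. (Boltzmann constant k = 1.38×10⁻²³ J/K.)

315 nV

V_n = √(4kTRB)
4kTRB = 4 × 1.38×10⁻²³ × 371 × 5.87×10³ × 8.23×10² = 9.89×10⁻¹⁴ V²
V_n = √(9.89×10⁻¹⁴) = 3.15×10⁻⁷ V = 315 nV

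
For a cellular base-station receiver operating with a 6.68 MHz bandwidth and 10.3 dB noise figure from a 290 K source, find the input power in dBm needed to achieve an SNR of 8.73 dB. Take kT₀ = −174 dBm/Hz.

Sensitivity = −174 + 10 log₁₀(B) + NF + SNR_min
= −174 + 68.25 + 10.3 + 8.73
= −86.72 dBm → −86.7 dBm

−86.7 dBm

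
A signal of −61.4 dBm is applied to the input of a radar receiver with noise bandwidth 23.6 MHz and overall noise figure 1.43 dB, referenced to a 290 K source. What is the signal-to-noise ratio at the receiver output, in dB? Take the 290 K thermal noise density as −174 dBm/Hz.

Noise floor: N = −174 + 10 log₁₀(B) + NF
10 log₁₀(2.36×10⁷) = 73.73 dB
N = −174 + 73.73 + 1.43 = −98.84 dBm
SNR = P_sig − N = −61.4 − (−98.84) = 37.44 dB → 37.4 dB

37.4 dB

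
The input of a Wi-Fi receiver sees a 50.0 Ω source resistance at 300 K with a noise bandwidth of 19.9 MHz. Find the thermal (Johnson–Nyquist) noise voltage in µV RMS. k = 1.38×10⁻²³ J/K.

V_n = √(4kTRB)
4kTRB = 4 × 1.38×10⁻²³ × 300 × 5.00×10¹ × 1.99×10⁷ = 1.65×10⁻¹¹ V²
V_n = √(1.65×10⁻¹¹) = 4.06×10⁻⁶ V = 4.06 µV

4.06 µV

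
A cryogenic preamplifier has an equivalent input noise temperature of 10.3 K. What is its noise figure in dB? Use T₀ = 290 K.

F = 1 + T_e/T₀ = 1 + 10.3/290 = 1.03552
NF = 10 log₁₀(1.03552) = 0.152 dB

0.152 dB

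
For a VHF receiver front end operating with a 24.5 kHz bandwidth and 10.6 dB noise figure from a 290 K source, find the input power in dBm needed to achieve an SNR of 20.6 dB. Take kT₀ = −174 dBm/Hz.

−98.9 dBm

Sensitivity = −174 + 10 log₁₀(B) + NF + SNR_min
= −174 + 43.89 + 10.6 + 20.6
= −98.91 dBm → −98.9 dBm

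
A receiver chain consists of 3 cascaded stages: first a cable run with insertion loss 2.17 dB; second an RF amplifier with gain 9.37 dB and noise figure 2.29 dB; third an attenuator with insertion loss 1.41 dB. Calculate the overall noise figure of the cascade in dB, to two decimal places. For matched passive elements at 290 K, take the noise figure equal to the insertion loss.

4.57 dB

Convert to linear (a loss of L dB is a gain of −L dB): F_i = 10^(NF_i/10), G_i = 10^(G_i,dB/10)
  Stage 1: F_1 = 10^(2.17/10) = 1.648, G_1 = 10^(−2.17/10) = 0.6067
  Stage 2: F_2 = 10^(2.29/10) = 1.694, G_2 = 10^(9.37/10) = 8.650
  Stage 3: F_3 = 10^(1.41/10) = 1.384, G_3 = 10^(−1.41/10) = 0.7228
Friis cascade:
  F = 1.648 + (1.694 − 1)/0.6067 + (1.384 − 1)/5.248 = 2.866
NF = 10 log₁₀(2.866) = 4.57 dB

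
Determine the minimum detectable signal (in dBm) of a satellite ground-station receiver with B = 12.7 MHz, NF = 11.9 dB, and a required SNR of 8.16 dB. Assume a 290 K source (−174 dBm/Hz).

−82.9 dBm

Sensitivity = −174 + 10 log₁₀(B) + NF + SNR_min
= −174 + 71.04 + 11.9 + 8.16
= −82.90 dBm → −82.9 dBm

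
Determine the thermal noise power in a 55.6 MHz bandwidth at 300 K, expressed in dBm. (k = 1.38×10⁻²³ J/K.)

−96.4 dBm

P_n = kTB = 1.38×10⁻²³ × 300 × 5.56×10⁷ = 2.30×10⁻¹³ W
In dBm: 10 log₁₀(2.30×10⁻¹³ / 10⁻³) = −96.4 dBm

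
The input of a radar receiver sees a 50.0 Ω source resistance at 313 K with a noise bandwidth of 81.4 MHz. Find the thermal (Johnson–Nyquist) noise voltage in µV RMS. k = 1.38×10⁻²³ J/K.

V_n = √(4kTRB)
4kTRB = 4 × 1.38×10⁻²³ × 313 × 5.00×10¹ × 8.14×10⁷ = 7.03×10⁻¹¹ V²
V_n = √(7.03×10⁻¹¹) = 8.39×10⁻⁶ V = 8.39 µV

8.39 µV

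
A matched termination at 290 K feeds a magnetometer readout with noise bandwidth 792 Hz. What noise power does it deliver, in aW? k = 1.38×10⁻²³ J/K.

3.17 aW

P_n = kTB = 1.38×10⁻²³ × 290 × 7.92×10² = 3.17×10⁻¹⁸ W = 3.17 aW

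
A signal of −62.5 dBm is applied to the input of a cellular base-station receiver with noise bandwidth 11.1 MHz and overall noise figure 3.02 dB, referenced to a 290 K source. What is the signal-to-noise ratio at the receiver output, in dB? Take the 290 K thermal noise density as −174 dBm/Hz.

Noise floor: N = −174 + 10 log₁₀(B) + NF
10 log₁₀(1.11×10⁷) = 70.45 dB
N = −174 + 70.45 + 3.02 = −100.53 dBm
SNR = P_sig − N = −62.5 − (−100.53) = 38.03 dB → 38.0 dB

38.0 dB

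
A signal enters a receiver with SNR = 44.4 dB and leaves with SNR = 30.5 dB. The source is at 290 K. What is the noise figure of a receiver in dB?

NF (dB) = SNR_in(dB) − SNR_out(dB) when the source is at T₀
NF = 44.4 − 30.5 = 13.9 dB

13.9 dB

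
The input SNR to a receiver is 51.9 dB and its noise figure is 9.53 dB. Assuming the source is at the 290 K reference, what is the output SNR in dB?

By definition F = SNR_in/SNR_out, so in dB: SNR_out = SNR_in − NF
SNR_out = 51.9 − 9.53 = 42.37 dB

42.37 dB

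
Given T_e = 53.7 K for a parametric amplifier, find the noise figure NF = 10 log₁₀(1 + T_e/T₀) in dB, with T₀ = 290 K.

0.738 dB

F = 1 + T_e/T₀ = 1 + 53.7/290 = 1.18517
NF = 10 log₁₀(1.18517) = 0.738 dB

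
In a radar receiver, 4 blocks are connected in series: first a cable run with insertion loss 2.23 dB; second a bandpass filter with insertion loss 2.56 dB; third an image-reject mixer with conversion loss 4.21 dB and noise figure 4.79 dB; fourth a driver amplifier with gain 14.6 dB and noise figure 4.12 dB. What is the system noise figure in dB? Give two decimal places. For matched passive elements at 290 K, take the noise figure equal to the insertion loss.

Convert to linear (a loss of L dB is a gain of −L dB): F_i = 10^(NF_i/10), G_i = 10^(G_i,dB/10)
  Stage 1: F_1 = 10^(2.23/10) = 1.671, G_1 = 10^(−2.23/10) = 0.5984
  Stage 2: F_2 = 10^(2.56/10) = 1.803, G_2 = 10^(−2.56/10) = 0.5546
  Stage 3: F_3 = 10^(4.79/10) = 3.013, G_3 = 10^(−4.21/10) = 0.3793
  Stage 4: F_4 = 10^(4.12/10) = 2.582, G_4 = 10^(14.6/10) = 28.84
Friis cascade:
  F = 1.671 + (1.803 − 1)/0.5984 + (3.013 − 1)/0.3319 + (2.582 − 1)/0.1259 = 21.65
NF = 10 log₁₀(21.65) = 13.35 dB

13.35 dB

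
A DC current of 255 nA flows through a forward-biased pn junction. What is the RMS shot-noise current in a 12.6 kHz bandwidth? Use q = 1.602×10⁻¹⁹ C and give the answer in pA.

I_n = √(2qI·B)
2qI·B = 2 × 1.602×10⁻¹⁹ × 2.55×10⁻⁷ × 1.26×10⁴ = 1.03×10⁻²¹ A²
I_n = √(1.03×10⁻²¹) = 3.21×10⁻¹¹ A = 32.1 pA

32.1 pA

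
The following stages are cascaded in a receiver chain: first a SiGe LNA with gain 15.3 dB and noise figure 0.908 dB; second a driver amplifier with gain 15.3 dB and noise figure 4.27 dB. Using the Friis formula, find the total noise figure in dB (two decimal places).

Convert to linear (a loss of L dB is a gain of −L dB): F_i = 10^(NF_i/10), G_i = 10^(G_i,dB/10)
  Stage 1: F_1 = 10^(0.908/10) = 1.233, G_1 = 10^(15.3/10) = 33.88
  Stage 2: F_2 = 10^(4.27/10) = 2.673, G_2 = 10^(15.3/10) = 33.88
Friis cascade:
  F = 1.233 + (2.673 − 1)/33.88 = 1.282
NF = 10 log₁₀(1.282) = 1.08 dB

1.08 dB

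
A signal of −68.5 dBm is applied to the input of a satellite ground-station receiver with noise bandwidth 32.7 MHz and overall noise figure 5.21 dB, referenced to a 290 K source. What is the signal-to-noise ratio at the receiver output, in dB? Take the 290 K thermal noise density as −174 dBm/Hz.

25.1 dB

Noise floor: N = −174 + 10 log₁₀(B) + NF
10 log₁₀(3.27×10⁷) = 75.15 dB
N = −174 + 75.15 + 5.21 = −93.64 dBm
SNR = P_sig − N = −68.5 − (−93.64) = 25.14 dB → 25.1 dB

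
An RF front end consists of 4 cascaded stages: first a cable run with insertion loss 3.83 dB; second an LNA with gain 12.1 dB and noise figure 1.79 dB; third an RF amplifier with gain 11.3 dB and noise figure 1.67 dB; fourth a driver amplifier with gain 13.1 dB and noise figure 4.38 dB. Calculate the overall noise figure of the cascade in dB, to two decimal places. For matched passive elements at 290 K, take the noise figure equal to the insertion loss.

5.72 dB

Convert to linear (a loss of L dB is a gain of −L dB): F_i = 10^(NF_i/10), G_i = 10^(G_i,dB/10)
  Stage 1: F_1 = 10^(3.83/10) = 2.415, G_1 = 10^(−3.83/10) = 0.4140
  Stage 2: F_2 = 10^(1.79/10) = 1.510, G_2 = 10^(12.1/10) = 16.22
  Stage 3: F_3 = 10^(1.67/10) = 1.469, G_3 = 10^(11.3/10) = 13.49
  Stage 4: F_4 = 10^(4.38/10) = 2.742, G_4 = 10^(13.1/10) = 20.42
Friis cascade:
  F = 2.415 + (1.510 − 1)/0.4140 + (1.469 − 1)/6.714 + (2.742 − 1)/90.57 = 3.737
NF = 10 log₁₀(3.737) = 5.72 dB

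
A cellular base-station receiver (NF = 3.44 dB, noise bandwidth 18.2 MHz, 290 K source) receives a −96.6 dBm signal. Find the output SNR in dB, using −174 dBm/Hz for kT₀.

1.4 dB

Noise floor: N = −174 + 10 log₁₀(B) + NF
10 log₁₀(1.82×10⁷) = 72.6 dB
N = −174 + 72.6 + 3.44 = −97.96 dBm
SNR = P_sig − N = −96.6 − (−97.96) = 1.36 dB → 1.4 dB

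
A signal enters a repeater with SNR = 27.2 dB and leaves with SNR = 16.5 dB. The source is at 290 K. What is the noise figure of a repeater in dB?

NF (dB) = SNR_in(dB) − SNR_out(dB) when the source is at T₀
NF = 27.2 − 16.5 = 10.7 dB

10.7 dB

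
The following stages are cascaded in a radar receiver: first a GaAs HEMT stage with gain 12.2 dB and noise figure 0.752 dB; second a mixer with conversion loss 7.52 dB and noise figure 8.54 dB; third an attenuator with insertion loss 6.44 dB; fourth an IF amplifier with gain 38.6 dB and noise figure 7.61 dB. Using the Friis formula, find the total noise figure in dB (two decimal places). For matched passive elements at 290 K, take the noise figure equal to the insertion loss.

Convert to linear (a loss of L dB is a gain of −L dB): F_i = 10^(NF_i/10), G_i = 10^(G_i,dB/10)
  Stage 1: F_1 = 10^(0.752/10) = 1.189, G_1 = 10^(12.2/10) = 16.60
  Stage 2: F_2 = 10^(8.54/10) = 7.145, G_2 = 10^(−7.52/10) = 0.1770
  Stage 3: F_3 = 10^(6.44/10) = 4.406, G_3 = 10^(−6.44/10) = 0.2270
  Stage 4: F_4 = 10^(7.61/10) = 5.768, G_4 = 10^(38.6/10) = 7244
Friis cascade:
  F = 1.189 + (7.145 − 1)/16.60 + (4.406 − 1)/2.938 + (5.768 − 1)/0.6668 = 9.869
NF = 10 log₁₀(9.869) = 9.94 dB

9.94 dB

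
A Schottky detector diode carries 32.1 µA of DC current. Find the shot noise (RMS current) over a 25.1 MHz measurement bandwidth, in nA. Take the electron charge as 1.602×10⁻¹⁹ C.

16.1 nA

I_n = √(2qI·B)
2qI·B = 2 × 1.602×10⁻¹⁹ × 3.21×10⁻⁵ × 2.51×10⁷ = 2.58×10⁻¹⁶ A²
I_n = √(2.58×10⁻¹⁶) = 1.61×10⁻⁸ A = 16.1 nA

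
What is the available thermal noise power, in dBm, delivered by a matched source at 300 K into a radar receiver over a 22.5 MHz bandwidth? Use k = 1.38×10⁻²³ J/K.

P_n = kTB = 1.38×10⁻²³ × 300 × 2.25×10⁷ = 9.31×10⁻¹⁴ W
In dBm: 10 log₁₀(9.31×10⁻¹⁴ / 10⁻³) = −100.3 dBm

−100.3 dBm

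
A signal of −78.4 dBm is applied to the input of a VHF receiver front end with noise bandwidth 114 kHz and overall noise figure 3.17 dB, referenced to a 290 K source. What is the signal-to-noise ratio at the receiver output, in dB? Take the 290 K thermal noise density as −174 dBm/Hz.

41.9 dB

Noise floor: N = −174 + 10 log₁₀(B) + NF
10 log₁₀(1.14×10⁵) = 50.57 dB
N = −174 + 50.57 + 3.17 = −120.26 dBm
SNR = P_sig − N = −78.4 − (−120.26) = 41.86 dB → 41.9 dB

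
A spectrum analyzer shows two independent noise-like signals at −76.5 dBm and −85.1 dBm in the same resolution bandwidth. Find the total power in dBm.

Convert to linear, add, convert back:
P₁ = 2.24×10⁻¹¹ W, P₂ = 3.09×10⁻¹² W
P_tot = 2.55×10⁻¹¹ W → 10 log₁₀(P_tot / 10⁻³) = −75.9 dBm

−75.9 dBm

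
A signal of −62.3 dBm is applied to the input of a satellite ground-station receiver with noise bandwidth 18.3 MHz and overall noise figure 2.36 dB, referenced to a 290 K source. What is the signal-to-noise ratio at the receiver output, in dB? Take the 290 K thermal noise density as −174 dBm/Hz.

36.7 dB

Noise floor: N = −174 + 10 log₁₀(B) + NF
10 log₁₀(1.83×10⁷) = 72.62 dB
N = −174 + 72.62 + 2.36 = −99.02 dBm
SNR = P_sig − N = −62.3 − (−99.02) = 36.72 dB → 36.7 dB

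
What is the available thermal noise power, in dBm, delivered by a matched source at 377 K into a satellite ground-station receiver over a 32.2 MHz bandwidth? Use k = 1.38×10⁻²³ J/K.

P_n = kTB = 1.38×10⁻²³ × 377 × 3.22×10⁷ = 1.68×10⁻¹³ W
In dBm: 10 log₁₀(1.68×10⁻¹³ / 10⁻³) = −97.8 dBm

−97.8 dBm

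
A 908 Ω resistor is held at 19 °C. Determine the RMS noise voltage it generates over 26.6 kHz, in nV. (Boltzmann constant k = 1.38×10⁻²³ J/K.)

T = 19 °C + 273.15 = 292.15 K
V_n = √(4kTRB)
4kTRB = 4 × 1.38×10⁻²³ × 292.15 × 9.08×10² × 2.66×10⁴ = 3.90×10⁻¹³ V²
V_n = √(3.90×10⁻¹³) = 6.24×10⁻⁷ V = 624 nV

624 nV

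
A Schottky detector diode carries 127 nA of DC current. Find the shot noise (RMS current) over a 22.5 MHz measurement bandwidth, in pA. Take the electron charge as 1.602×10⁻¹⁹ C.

957 pA

I_n = √(2qI·B)
2qI·B = 2 × 1.602×10⁻¹⁹ × 1.27×10⁻⁷ × 2.25×10⁷ = 9.16×10⁻¹⁹ A²
I_n = √(9.16×10⁻¹⁹) = 9.57×10⁻¹⁰ A = 957 pA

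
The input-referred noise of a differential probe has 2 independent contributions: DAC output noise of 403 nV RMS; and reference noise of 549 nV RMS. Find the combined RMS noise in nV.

Uncorrelated sources add in power (mean-square): V_tot = √(ΣV_i²)
V_tot = √[(4.03×10⁻⁷)² + (5.49×10⁻⁷)²] = 6.81×10⁻⁷ V = 681 nV

681 nV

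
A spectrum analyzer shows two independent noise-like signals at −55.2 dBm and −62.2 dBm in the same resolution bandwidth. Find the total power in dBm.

Convert to linear, add, convert back:
P₁ = 3.02×10⁻⁹ W, P₂ = 6.03×10⁻¹⁰ W
P_tot = 3.62×10⁻⁹ W → 10 log₁₀(P_tot / 10⁻³) = −54.4 dBm

−54.4 dBm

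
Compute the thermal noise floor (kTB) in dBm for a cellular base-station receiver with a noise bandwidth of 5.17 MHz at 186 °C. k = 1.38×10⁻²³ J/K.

−104.8 dBm

T = 186 °C + 273.15 = 459.15 K
P_n = kTB = 1.38×10⁻²³ × 459.15 × 5.17×10⁶ = 3.28×10⁻¹⁴ W
In dBm: 10 log₁₀(3.28×10⁻¹⁴ / 10⁻³) = −104.8 dBm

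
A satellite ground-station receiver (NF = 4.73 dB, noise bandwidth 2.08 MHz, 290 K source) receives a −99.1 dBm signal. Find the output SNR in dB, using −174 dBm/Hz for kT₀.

7.0 dB

Noise floor: N = −174 + 10 log₁₀(B) + NF
10 log₁₀(2.08×10⁶) = 63.18 dB
N = −174 + 63.18 + 4.73 = −106.09 dBm
SNR = P_sig − N = −99.1 − (−106.09) = 6.99 dB → 7.0 dB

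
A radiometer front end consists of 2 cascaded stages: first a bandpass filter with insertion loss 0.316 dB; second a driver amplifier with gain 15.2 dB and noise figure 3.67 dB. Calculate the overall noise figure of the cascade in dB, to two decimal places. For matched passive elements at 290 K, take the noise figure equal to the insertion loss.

Convert to linear (a loss of L dB is a gain of −L dB): F_i = 10^(NF_i/10), G_i = 10^(G_i,dB/10)
  Stage 1: F_1 = 10^(0.316/10) = 1.075, G_1 = 10^(−0.316/10) = 0.9298
  Stage 2: F_2 = 10^(3.67/10) = 2.328, G_2 = 10^(15.2/10) = 33.11
Friis cascade:
  F = 1.075 + (2.328 − 1)/0.9298 = 2.504
NF = 10 log₁₀(2.504) = 3.99 dB

3.99 dB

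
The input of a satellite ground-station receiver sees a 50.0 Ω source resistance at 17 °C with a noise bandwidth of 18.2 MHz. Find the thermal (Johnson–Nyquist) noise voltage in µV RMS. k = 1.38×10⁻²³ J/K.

T = 17 °C + 273.15 = 290.15 K
V_n = √(4kTRB)
4kTRB = 4 × 1.38×10⁻²³ × 290.15 × 5.00×10¹ × 1.82×10⁷ = 1.46×10⁻¹¹ V²
V_n = √(1.46×10⁻¹¹) = 3.82×10⁻⁶ V = 3.82 µV

3.82 µV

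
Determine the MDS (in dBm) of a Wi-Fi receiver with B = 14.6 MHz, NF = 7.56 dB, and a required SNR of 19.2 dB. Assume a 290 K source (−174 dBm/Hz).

−75.6 dBm

Sensitivity = −174 + 10 log₁₀(B) + NF + SNR_min
= −174 + 71.64 + 7.56 + 19.2
= −75.60 dBm → −75.6 dBm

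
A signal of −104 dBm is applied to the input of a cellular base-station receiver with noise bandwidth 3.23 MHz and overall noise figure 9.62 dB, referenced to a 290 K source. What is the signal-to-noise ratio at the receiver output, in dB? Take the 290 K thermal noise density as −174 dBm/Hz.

−4.7 dB

Noise floor: N = −174 + 10 log₁₀(B) + NF
10 log₁₀(3.23×10⁶) = 65.09 dB
N = −174 + 65.09 + 9.62 = −99.29 dBm
SNR = P_sig − N = −104 − (−99.29) = −4.71 dB → −4.7 dB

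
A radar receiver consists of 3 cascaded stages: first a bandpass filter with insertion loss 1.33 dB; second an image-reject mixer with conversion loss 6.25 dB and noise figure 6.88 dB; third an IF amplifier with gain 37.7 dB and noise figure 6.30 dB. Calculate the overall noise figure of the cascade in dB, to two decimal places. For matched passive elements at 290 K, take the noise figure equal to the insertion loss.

Convert to linear (a loss of L dB is a gain of −L dB): F_i = 10^(NF_i/10), G_i = 10^(G_i,dB/10)
  Stage 1: F_1 = 10^(1.33/10) = 1.358, G_1 = 10^(−1.33/10) = 0.7362
  Stage 2: F_2 = 10^(6.88/10) = 4.875, G_2 = 10^(−6.25/10) = 0.2371
  Stage 3: F_3 = 10^(6.30/10) = 4.266, G_3 = 10^(37.7/10) = 5888
Friis cascade:
  F = 1.358 + (4.875 − 1)/0.7362 + (4.266 − 1)/0.1746 = 25.33
NF = 10 log₁₀(25.33) = 14.04 dB

14.04 dB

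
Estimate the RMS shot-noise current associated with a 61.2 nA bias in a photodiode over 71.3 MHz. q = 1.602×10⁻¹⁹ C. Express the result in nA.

I_n = √(2qI·B)
2qI·B = 2 × 1.602×10⁻¹⁹ × 6.12×10⁻⁸ × 7.13×10⁷ = 1.40×10⁻¹⁸ A²
I_n = √(1.40×10⁻¹⁸) = 1.18×10⁻⁹ A = 1.18 nA

1.18 nA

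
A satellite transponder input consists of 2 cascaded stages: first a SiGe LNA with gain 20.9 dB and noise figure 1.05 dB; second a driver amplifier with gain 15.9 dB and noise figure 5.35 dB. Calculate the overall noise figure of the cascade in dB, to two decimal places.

Convert to linear (a loss of L dB is a gain of −L dB): F_i = 10^(NF_i/10), G_i = 10^(G_i,dB/10)
  Stage 1: F_1 = 10^(1.05/10) = 1.274, G_1 = 10^(20.9/10) = 123.0
  Stage 2: F_2 = 10^(5.35/10) = 3.428, G_2 = 10^(15.9/10) = 38.90
Friis cascade:
  F = 1.274 + (3.428 − 1)/123.0 = 1.293
NF = 10 log₁₀(1.293) = 1.12 dB

1.12 dB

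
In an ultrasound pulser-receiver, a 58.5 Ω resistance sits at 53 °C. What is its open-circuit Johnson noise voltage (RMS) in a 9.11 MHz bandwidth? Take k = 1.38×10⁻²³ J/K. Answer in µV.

T = 53 °C + 273.15 = 326.15 K
V_n = √(4kTRB)
4kTRB = 4 × 1.38×10⁻²³ × 326.15 × 5.85×10¹ × 9.11×10⁶ = 9.59×10⁻¹² V²
V_n = √(9.59×10⁻¹²) = 3.10×10⁻⁶ V = 3.10 µV

3.10 µV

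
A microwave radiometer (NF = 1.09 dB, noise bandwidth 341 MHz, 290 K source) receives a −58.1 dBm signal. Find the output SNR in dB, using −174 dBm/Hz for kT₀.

Noise floor: N = −174 + 10 log₁₀(B) + NF
10 log₁₀(3.41×10⁸) = 85.33 dB
N = −174 + 85.33 + 1.09 = −87.58 dBm
SNR = P_sig − N = −58.1 − (−87.58) = 29.48 dB → 29.5 dB

29.5 dB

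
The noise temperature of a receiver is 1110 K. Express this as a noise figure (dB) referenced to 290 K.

F = 1 + T_e/T₀ = 1 + 1110/290 = 4.82759
NF = 10 log₁₀(4.82759) = 6.84 dB

6.84 dB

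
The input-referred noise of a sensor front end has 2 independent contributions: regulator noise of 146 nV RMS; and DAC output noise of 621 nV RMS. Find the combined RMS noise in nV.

638 nV

Uncorrelated sources add in power (mean-square): V_tot = √(ΣV_i²)
V_tot = √[(1.46×10⁻⁷)² + (6.21×10⁻⁷)²] = 6.38×10⁻⁷ V = 638 nV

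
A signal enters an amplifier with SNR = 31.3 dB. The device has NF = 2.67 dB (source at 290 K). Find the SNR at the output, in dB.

By definition F = SNR_in/SNR_out, so in dB: SNR_out = SNR_in − NF
SNR_out = 31.3 − 2.67 = 28.63 dB

28.63 dB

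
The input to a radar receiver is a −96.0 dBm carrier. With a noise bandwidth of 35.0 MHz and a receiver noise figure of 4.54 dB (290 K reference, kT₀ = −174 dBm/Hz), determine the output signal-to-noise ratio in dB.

−2.0 dB

Noise floor: N = −174 + 10 log₁₀(B) + NF
10 log₁₀(3.50×10⁷) = 75.44 dB
N = −174 + 75.44 + 4.54 = −94.02 dBm
SNR = P_sig − N = −96.0 − (−94.02) = −1.98 dB → −2.0 dB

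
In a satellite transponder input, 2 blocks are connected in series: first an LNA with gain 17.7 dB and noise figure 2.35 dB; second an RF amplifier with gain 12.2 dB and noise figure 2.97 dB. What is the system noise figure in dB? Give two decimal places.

Convert to linear (a loss of L dB is a gain of −L dB): F_i = 10^(NF_i/10), G_i = 10^(G_i,dB/10)
  Stage 1: F_1 = 10^(2.35/10) = 1.718, G_1 = 10^(17.7/10) = 58.88
  Stage 2: F_2 = 10^(2.97/10) = 1.982, G_2 = 10^(12.2/10) = 16.60
Friis cascade:
  F = 1.718 + (1.982 − 1)/58.88 = 1.735
NF = 10 log₁₀(1.735) = 2.39 dB

2.39 dB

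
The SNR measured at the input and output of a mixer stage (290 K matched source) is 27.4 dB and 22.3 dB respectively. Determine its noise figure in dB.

5.1 dB

NF (dB) = SNR_in(dB) − SNR_out(dB) when the source is at T₀
NF = 27.4 − 22.3 = 5.1 dB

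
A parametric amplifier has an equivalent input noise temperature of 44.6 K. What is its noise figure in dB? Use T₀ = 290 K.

F = 1 + T_e/T₀ = 1 + 44.6/290 = 1.15379
NF = 10 log₁₀(1.15379) = 0.621 dB

0.621 dB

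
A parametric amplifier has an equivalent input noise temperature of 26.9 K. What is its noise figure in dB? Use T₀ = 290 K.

0.385 dB

F = 1 + T_e/T₀ = 1 + 26.9/290 = 1.09276
NF = 10 log₁₀(1.09276) = 0.385 dB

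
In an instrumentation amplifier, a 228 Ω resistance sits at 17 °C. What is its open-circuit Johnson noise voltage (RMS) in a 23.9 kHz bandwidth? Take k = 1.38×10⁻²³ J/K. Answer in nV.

295 nV

T = 17 °C + 273.15 = 290.15 K
V_n = √(4kTRB)
4kTRB = 4 × 1.38×10⁻²³ × 290.15 × 2.28×10² × 2.39×10⁴ = 8.73×10⁻¹⁴ V²
V_n = √(8.73×10⁻¹⁴) = 2.95×10⁻⁷ V = 295 nV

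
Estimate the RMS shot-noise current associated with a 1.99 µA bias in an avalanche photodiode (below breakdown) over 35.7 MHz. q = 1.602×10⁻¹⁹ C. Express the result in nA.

4.77 nA

I_n = √(2qI·B)
2qI·B = 2 × 1.602×10⁻¹⁹ × 1.99×10⁻⁶ × 3.57×10⁷ = 2.28×10⁻¹⁷ A²
I_n = √(2.28×10⁻¹⁷) = 4.77×10⁻⁹ A = 4.77 nA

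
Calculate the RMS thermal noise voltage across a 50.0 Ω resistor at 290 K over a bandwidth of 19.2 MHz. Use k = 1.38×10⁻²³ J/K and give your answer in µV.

V_n = √(4kTRB)
4kTRB = 4 × 1.38×10⁻²³ × 290 × 5.00×10¹ × 1.92×10⁷ = 1.54×10⁻¹¹ V²
V_n = √(1.54×10⁻¹¹) = 3.92×10⁻⁶ V = 3.92 µV

3.92 µV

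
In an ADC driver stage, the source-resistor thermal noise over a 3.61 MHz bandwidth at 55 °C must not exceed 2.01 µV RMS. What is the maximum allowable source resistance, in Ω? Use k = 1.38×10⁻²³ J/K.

61.8 Ω

T = 55 °C + 273.15 = 328.15 K
Johnson–Nyquist: V_n = √(4kTRB) ⇒ R = V_n² / (4kTB)
4kTB = 4 × 1.38×10⁻²³ × 328.15 × 3.61×10⁶ = 6.54×10⁻¹⁴
R = (2.01×10⁻⁶)² / 6.54×10⁻¹⁴ = 6.18×10¹ Ω = 61.8 Ω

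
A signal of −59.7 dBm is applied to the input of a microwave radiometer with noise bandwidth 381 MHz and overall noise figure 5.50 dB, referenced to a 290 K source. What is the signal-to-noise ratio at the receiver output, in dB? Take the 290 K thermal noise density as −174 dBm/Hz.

23.0 dB

Noise floor: N = −174 + 10 log₁₀(B) + NF
10 log₁₀(3.81×10⁸) = 85.81 dB
N = −174 + 85.81 + 5.50 = −82.69 dBm
SNR = P_sig − N = −59.7 − (−82.69) = 22.99 dB → 23.0 dB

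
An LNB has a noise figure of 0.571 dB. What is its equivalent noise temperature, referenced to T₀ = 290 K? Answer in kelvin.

40.7 K

F = 10^(0.571/10) = 1.14051
T_e = (F − 1)·T₀ = (1.14051 − 1) × 290 = 40.7 K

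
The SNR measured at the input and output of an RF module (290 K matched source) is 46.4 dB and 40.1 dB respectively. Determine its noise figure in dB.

NF (dB) = SNR_in(dB) − SNR_out(dB) when the source is at T₀
NF = 46.4 − 40.1 = 6.3 dB

6.3 dB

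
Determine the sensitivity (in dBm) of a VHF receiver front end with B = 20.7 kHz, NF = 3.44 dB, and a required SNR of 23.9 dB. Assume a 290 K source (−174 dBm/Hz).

Sensitivity = −174 + 10 log₁₀(B) + NF + SNR_min
= −174 + 43.16 + 3.44 + 23.9
= −103.50 dBm → −103.5 dBm

−103.5 dBm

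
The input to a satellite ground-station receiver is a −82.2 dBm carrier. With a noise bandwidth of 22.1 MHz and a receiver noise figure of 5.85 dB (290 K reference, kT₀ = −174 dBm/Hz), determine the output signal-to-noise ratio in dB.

12.5 dB

Noise floor: N = −174 + 10 log₁₀(B) + NF
10 log₁₀(2.21×10⁷) = 73.44 dB
N = −174 + 73.44 + 5.85 = −94.71 dBm
SNR = P_sig − N = −82.2 − (−94.71) = 12.51 dB → 12.5 dB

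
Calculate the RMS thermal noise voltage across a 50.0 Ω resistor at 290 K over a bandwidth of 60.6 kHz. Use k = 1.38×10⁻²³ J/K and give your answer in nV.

V_n = √(4kTRB)
4kTRB = 4 × 1.38×10⁻²³ × 290 × 5.00×10¹ × 6.06×10⁴ = 4.85×10⁻¹⁴ V²
V_n = √(4.85×10⁻¹⁴) = 2.20×10⁻⁷ V = 220 nV

220 nV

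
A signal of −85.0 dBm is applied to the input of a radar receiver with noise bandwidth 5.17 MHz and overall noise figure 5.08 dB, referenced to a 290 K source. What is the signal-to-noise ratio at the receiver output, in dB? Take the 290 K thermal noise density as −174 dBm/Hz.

16.8 dB

Noise floor: N = −174 + 10 log₁₀(B) + NF
10 log₁₀(5.17×10⁶) = 67.13 dB
N = −174 + 67.13 + 5.08 = −101.79 dBm
SNR = P_sig − N = −85.0 − (−101.79) = 16.79 dB → 16.8 dB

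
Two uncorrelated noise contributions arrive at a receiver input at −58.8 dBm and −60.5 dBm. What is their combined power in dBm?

−56.6 dBm

Convert to linear, add, convert back:
P₁ = 1.32×10⁻⁹ W, P₂ = 8.91×10⁻¹⁰ W
P_tot = 2.21×10⁻⁹ W → 10 log₁₀(P_tot / 10⁻³) = −56.6 dBm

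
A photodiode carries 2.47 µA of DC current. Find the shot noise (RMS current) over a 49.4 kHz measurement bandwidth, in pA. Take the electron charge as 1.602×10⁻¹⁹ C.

I_n = √(2qI·B)
2qI·B = 2 × 1.602×10⁻¹⁹ × 2.47×10⁻⁶ × 4.94×10⁴ = 3.91×10⁻²⁰ A²
I_n = √(3.91×10⁻²⁰) = 1.98×10⁻¹⁰ A = 198 pA

198 pA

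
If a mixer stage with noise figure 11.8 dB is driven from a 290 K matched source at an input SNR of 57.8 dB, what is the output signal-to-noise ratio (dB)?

46.0 dB

By definition F = SNR_in/SNR_out, so in dB: SNR_out = SNR_in − NF
SNR_out = 57.8 − 11.8 = 46.0 dB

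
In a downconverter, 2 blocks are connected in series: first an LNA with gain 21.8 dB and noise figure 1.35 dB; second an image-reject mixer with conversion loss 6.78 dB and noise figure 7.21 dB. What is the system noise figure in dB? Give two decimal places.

Convert to linear (a loss of L dB is a gain of −L dB): F_i = 10^(NF_i/10), G_i = 10^(G_i,dB/10)
  Stage 1: F_1 = 10^(1.35/10) = 1.365, G_1 = 10^(21.8/10) = 151.4
  Stage 2: F_2 = 10^(7.21/10) = 5.260, G_2 = 10^(−6.78/10) = 0.2099
Friis cascade:
  F = 1.365 + (5.260 − 1)/151.4 = 1.393
NF = 10 log₁₀(1.393) = 1.44 dB

1.44 dB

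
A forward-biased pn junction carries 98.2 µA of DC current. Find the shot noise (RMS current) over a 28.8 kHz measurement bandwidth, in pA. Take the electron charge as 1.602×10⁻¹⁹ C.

I_n = √(2qI·B)
2qI·B = 2 × 1.602×10⁻¹⁹ × 9.82×10⁻⁵ × 2.88×10⁴ = 9.06×10⁻¹⁹ A²
I_n = √(9.06×10⁻¹⁹) = 9.52×10⁻¹⁰ A = 952 pA

952 pA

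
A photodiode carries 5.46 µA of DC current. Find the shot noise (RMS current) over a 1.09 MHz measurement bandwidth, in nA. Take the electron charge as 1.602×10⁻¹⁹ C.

I_n = √(2qI·B)
2qI·B = 2 × 1.602×10⁻¹⁹ × 5.46×10⁻⁶ × 1.09×10⁶ = 1.91×10⁻¹⁸ A²
I_n = √(1.91×10⁻¹⁸) = 1.38×10⁻⁹ A = 1.38 nA

1.38 nA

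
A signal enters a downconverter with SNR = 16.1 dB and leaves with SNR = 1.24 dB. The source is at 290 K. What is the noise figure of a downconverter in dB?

14.86 dB

NF (dB) = SNR_in(dB) − SNR_out(dB) when the source is at T₀
NF = 16.1 − 1.24 = 14.86 dB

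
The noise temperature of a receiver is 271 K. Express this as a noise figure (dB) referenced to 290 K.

F = 1 + T_e/T₀ = 1 + 271/290 = 1.93448
NF = 10 log₁₀(1.93448) = 2.87 dB

2.87 dB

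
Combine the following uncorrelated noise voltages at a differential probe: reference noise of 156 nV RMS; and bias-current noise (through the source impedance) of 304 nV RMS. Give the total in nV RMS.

342 nV

Uncorrelated sources add in power (mean-square): V_tot = √(ΣV_i²)
V_tot = √[(1.56×10⁻⁷)² + (3.04×10⁻⁷)²] = 3.42×10⁻⁷ V = 342 nV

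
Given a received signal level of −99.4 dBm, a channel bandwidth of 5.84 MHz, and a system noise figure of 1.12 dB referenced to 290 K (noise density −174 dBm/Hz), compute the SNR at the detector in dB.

5.8 dB

Noise floor: N = −174 + 10 log₁₀(B) + NF
10 log₁₀(5.84×10⁶) = 67.66 dB
N = −174 + 67.66 + 1.12 = −105.22 dBm
SNR = P_sig − N = −99.4 − (−105.22) = 5.82 dB → 5.8 dB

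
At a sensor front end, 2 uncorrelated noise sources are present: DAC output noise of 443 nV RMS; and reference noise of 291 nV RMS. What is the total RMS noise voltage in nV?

Uncorrelated sources add in power (mean-square): V_tot = √(ΣV_i²)
V_tot = √[(4.43×10⁻⁷)² + (2.91×10⁻⁷)²] = 5.30×10⁻⁷ V = 530 nV

530 nV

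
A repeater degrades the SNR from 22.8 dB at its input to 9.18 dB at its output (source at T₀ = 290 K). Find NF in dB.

NF (dB) = SNR_in(dB) − SNR_out(dB) when the source is at T₀
NF = 22.8 − 9.18 = 13.62 dB

13.62 dB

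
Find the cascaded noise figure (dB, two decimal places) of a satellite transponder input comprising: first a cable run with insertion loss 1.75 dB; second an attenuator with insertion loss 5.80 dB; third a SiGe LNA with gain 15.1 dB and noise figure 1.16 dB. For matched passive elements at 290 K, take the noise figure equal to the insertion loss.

8.71 dB

Convert to linear (a loss of L dB is a gain of −L dB): F_i = 10^(NF_i/10), G_i = 10^(G_i,dB/10)
  Stage 1: F_1 = 10^(1.75/10) = 1.496, G_1 = 10^(−1.75/10) = 0.6683
  Stage 2: F_2 = 10^(5.80/10) = 3.802, G_2 = 10^(−5.80/10) = 0.2630
  Stage 3: F_3 = 10^(1.16/10) = 1.306, G_3 = 10^(15.1/10) = 32.36
Friis cascade:
  F = 1.496 + (3.802 − 1)/0.6683 + (1.306 − 1)/0.1758 = 7.430
NF = 10 log₁₀(7.430) = 8.71 dB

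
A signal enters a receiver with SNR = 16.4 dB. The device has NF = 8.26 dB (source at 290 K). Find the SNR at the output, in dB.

By definition F = SNR_in/SNR_out, so in dB: SNR_out = SNR_in − NF
SNR_out = 16.4 − 8.26 = 8.14 dB

8.14 dB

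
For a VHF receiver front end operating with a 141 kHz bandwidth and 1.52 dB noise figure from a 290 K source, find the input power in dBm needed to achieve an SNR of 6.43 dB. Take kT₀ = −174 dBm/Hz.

−114.6 dBm

Sensitivity = −174 + 10 log₁₀(B) + NF + SNR_min
= −174 + 51.49 + 1.52 + 6.43
= −114.56 dBm → −114.6 dBm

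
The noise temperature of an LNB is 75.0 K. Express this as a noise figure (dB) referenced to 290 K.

F = 1 + T_e/T₀ = 1 + 75.0/290 = 1.25862
NF = 10 log₁₀(1.25862) = 0.999 dB

0.999 dB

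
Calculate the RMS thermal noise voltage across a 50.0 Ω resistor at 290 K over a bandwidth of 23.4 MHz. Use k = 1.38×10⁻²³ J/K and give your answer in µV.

4.33 µV

V_n = √(4kTRB)
4kTRB = 4 × 1.38×10⁻²³ × 290 × 5.00×10¹ × 2.34×10⁷ = 1.87×10⁻¹¹ V²
V_n = √(1.87×10⁻¹¹) = 4.33×10⁻⁶ V = 4.33 µV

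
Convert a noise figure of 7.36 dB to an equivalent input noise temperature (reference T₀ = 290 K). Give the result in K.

1289 K

F = 10^(7.36/10) = 5.44503
T_e = (F − 1)·T₀ = (5.44503 − 1) × 290 = 1289 K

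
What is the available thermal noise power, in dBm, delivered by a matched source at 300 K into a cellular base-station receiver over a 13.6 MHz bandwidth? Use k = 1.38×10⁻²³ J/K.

−102.5 dBm

P_n = kTB = 1.38×10⁻²³ × 300 × 1.36×10⁷ = 5.63×10⁻¹⁴ W
In dBm: 10 log₁₀(5.63×10⁻¹⁴ / 10⁻³) = −102.5 dBm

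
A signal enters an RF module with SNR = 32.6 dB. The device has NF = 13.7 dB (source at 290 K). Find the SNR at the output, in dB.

By definition F = SNR_in/SNR_out, so in dB: SNR_out = SNR_in − NF
SNR_out = 32.6 − 13.7 = 18.9 dB

18.9 dB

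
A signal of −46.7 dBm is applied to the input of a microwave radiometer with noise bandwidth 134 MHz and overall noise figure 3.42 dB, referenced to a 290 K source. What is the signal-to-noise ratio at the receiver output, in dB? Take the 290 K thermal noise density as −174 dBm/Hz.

42.6 dB

Noise floor: N = −174 + 10 log₁₀(B) + NF
10 log₁₀(1.34×10⁸) = 81.27 dB
N = −174 + 81.27 + 3.42 = −89.31 dBm
SNR = P_sig − N = −46.7 − (−89.31) = 42.61 dB → 42.6 dB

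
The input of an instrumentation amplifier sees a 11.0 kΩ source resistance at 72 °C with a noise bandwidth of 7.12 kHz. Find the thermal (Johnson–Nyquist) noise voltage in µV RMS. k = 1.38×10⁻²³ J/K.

1.22 µV

T = 72 °C + 273.15 = 345.15 K
V_n = √(4kTRB)
4kTRB = 4 × 1.38×10⁻²³ × 345.15 × 1.10×10⁴ × 7.12×10³ = 1.49×10⁻¹² V²
V_n = √(1.49×10⁻¹²) = 1.22×10⁻⁶ V = 1.22 µV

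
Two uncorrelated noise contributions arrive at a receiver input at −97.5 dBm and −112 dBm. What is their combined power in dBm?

−97.3 dBm

Convert to linear, add, convert back:
P₁ = 1.78×10⁻¹³ W, P₂ = 6.31×10⁻¹⁵ W
P_tot = 1.84×10⁻¹³ W → 10 log₁₀(P_tot / 10⁻³) = −97.3 dBm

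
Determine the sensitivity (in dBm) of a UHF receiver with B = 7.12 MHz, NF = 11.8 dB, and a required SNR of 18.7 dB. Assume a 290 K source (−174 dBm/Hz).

Sensitivity = −174 + 10 log₁₀(B) + NF + SNR_min
= −174 + 68.52 + 11.8 + 18.7
= −74.98 dBm → −75.0 dBm

−75.0 dBm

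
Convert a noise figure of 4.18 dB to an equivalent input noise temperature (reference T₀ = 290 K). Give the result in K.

469 K

F = 10^(4.18/10) = 2.61818
T_e = (F − 1)·T₀ = (2.61818 − 1) × 290 = 469 K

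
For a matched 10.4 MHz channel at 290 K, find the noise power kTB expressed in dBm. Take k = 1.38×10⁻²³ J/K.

P_n = kTB = 1.38×10⁻²³ × 290 × 1.04×10⁷ = 4.16×10⁻¹⁴ W
In dBm: 10 log₁₀(4.16×10⁻¹⁴ / 10⁻³) = −103.8 dBm

−103.8 dBm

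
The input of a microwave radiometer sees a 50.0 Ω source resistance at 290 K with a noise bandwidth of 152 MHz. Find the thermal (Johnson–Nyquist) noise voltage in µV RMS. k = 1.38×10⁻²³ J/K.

V_n = √(4kTRB)
4kTRB = 4 × 1.38×10⁻²³ × 290 × 5.00×10¹ × 1.52×10⁸ = 1.22×10⁻¹⁰ V²
V_n = √(1.22×10⁻¹⁰) = 1.10×10⁻⁵ V = 11.0 µV

11.0 µV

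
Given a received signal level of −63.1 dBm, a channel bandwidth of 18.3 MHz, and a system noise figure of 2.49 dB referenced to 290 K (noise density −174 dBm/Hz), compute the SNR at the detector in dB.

Noise floor: N = −174 + 10 log₁₀(B) + NF
10 log₁₀(1.83×10⁷) = 72.62 dB
N = −174 + 72.62 + 2.49 = −98.89 dBm
SNR = P_sig − N = −63.1 − (−98.89) = 35.79 dB → 35.8 dB

35.8 dB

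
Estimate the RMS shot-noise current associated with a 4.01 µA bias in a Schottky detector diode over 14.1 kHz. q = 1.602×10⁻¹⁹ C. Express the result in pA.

135 pA

I_n = √(2qI·B)
2qI·B = 2 × 1.602×10⁻¹⁹ × 4.01×10⁻⁶ × 1.41×10⁴ = 1.81×10⁻²⁰ A²
I_n = √(1.81×10⁻²⁰) = 1.35×10⁻¹⁰ A = 135 pA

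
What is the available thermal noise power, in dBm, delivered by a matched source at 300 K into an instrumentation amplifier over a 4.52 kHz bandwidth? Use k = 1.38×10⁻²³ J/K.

−137.3 dBm

P_n = kTB = 1.38×10⁻²³ × 300 × 4.52×10³ = 1.87×10⁻¹⁷ W
In dBm: 10 log₁₀(1.87×10⁻¹⁷ / 10⁻³) = −137.3 dBm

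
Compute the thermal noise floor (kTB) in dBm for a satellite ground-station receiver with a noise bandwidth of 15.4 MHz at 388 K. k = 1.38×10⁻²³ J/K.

P_n = kTB = 1.38×10⁻²³ × 388 × 1.54×10⁷ = 8.25×10⁻¹⁴ W
In dBm: 10 log₁₀(8.25×10⁻¹⁴ / 10⁻³) = −100.8 dBm

−100.8 dBm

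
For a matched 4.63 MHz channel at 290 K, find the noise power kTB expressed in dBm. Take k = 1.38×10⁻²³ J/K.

P_n = kTB = 1.38×10⁻²³ × 290 × 4.63×10⁶ = 1.85×10⁻¹⁴ W
In dBm: 10 log₁₀(1.85×10⁻¹⁴ / 10⁻³) = −107.3 dBm

−107.3 dBm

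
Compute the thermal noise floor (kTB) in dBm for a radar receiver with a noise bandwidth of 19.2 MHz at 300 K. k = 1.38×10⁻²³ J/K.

P_n = kTB = 1.38×10⁻²³ × 300 × 1.92×10⁷ = 7.95×10⁻¹⁴ W
In dBm: 10 log₁₀(7.95×10⁻¹⁴ / 10⁻³) = −101.0 dBm

−101.0 dBm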